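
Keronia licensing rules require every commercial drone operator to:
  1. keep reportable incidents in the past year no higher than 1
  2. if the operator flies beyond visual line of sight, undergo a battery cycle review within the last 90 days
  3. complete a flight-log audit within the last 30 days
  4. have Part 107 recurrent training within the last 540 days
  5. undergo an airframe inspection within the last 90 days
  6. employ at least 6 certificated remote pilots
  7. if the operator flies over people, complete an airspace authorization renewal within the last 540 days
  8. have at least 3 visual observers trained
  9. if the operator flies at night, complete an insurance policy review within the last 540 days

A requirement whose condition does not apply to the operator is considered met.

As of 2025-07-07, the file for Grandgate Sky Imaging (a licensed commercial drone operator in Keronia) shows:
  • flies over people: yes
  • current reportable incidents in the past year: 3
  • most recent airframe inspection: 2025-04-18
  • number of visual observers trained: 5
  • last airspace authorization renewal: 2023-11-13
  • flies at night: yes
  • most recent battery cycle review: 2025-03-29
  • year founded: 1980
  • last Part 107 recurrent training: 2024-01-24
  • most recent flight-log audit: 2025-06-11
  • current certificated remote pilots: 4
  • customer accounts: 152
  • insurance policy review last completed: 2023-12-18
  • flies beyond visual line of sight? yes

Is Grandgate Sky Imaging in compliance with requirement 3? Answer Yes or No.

Yes

3. flight-log audit 26 days ago vs limit 30 → met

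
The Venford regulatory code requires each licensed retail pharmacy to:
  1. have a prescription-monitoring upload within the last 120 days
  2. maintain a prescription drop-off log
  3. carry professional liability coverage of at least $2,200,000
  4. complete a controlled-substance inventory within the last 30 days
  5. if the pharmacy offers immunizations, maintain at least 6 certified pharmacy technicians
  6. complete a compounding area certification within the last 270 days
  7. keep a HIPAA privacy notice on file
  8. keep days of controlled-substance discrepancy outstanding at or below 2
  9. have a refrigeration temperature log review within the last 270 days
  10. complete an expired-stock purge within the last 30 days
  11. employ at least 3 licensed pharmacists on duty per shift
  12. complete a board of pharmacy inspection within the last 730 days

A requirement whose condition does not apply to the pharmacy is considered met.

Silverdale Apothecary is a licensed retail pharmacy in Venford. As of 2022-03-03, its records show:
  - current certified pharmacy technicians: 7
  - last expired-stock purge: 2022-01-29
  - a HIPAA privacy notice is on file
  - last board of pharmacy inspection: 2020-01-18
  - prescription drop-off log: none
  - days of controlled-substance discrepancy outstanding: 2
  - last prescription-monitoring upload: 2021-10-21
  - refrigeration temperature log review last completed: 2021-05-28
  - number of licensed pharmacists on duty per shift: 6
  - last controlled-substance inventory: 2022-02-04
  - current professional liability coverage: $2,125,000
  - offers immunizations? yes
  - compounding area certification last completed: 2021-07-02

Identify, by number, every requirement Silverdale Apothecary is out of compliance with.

1, 2, 3, 9, 10, 12

1. prescription-monitoring upload 133 days ago vs limit 120 → not met
2. prescription drop-off log absent → not met
3. professional liability coverage $2,125,000 < $2,200,000 → not met
4. controlled-substance inventory 27 days ago vs limit 30 → met
5. condition 'offers immunizations' holds; certified pharmacy technicians 7 ≥ 6 → met
6. compounding area certification 244 days ago vs limit 270 → met
7. HIPAA privacy notice present → met
8. days of controlled-substance discrepancy outstanding 2 ≤ 2 → met
9. refrigeration temperature log review 279 days ago vs limit 270 → not met
10. expired-stock purge 33 days ago vs limit 30 → not met
11. licensed pharmacists on duty per shift 6 ≥ 3 → met
12. board of pharmacy inspection 775 days ago vs limit 730 → not met
Not met: 1, 2, 3, 9, 10, 12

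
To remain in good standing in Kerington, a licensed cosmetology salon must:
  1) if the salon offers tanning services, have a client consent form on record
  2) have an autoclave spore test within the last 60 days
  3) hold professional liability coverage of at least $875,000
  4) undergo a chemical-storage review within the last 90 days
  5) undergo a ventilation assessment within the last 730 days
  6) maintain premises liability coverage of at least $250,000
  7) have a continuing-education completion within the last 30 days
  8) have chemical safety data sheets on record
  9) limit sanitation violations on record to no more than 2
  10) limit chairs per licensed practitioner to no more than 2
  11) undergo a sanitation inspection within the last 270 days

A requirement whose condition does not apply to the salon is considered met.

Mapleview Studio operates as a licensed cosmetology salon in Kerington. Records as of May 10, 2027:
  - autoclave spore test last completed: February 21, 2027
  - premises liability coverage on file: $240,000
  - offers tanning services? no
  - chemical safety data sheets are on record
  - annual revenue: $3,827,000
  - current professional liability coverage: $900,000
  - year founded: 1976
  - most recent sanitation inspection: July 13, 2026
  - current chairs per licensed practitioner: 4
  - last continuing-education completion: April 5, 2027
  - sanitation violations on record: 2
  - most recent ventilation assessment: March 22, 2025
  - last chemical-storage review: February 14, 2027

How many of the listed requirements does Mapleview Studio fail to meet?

1. condition 'offers tanning services' does not hold → requirement n/a → met
2. autoclave spore test 78 days ago vs limit 60 → not met
3. professional liability coverage $900,000 ≥ $875,000 → met
4. chemical-storage review 85 days ago vs limit 90 → met
5. ventilation assessment 779 days ago vs limit 730 → not met
6. premises liability coverage $240,000 < $250,000 → not met
7. continuing-education completion 35 days ago vs limit 30 → not met
8. chemical safety data sheets present → met
9. sanitation violations on record 2 ≤ 2 → met
10. chairs per licensed practitioner 4 > 2 → not met
11. sanitation inspection 301 days ago vs limit 270 → not met
Not met: 6 of 11

6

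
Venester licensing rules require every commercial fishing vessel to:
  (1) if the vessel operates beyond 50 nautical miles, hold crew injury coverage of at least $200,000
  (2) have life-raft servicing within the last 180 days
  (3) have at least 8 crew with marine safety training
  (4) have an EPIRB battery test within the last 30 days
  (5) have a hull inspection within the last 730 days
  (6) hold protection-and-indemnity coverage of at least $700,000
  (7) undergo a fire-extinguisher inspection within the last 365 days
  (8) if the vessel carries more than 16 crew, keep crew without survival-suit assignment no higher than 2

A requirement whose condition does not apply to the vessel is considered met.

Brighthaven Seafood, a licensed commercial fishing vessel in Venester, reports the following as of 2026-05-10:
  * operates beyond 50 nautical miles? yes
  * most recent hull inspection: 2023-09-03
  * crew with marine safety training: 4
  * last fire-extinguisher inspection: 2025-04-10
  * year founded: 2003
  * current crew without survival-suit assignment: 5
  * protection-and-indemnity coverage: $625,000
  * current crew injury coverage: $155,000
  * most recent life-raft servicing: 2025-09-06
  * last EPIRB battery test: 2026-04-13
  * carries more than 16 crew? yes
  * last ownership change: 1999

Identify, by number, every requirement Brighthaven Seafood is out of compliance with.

1, 2, 3, 5, 6, 7, 8

1. condition 'operates beyond 50 nautical miles' holds; crew injury coverage $155,000 < $200,000 → not met
2. life-raft servicing 246 days ago vs limit 180 → not met
3. crew with marine safety training 4 < 8 → not met
4. EPIRB battery test 27 days ago vs limit 30 → met
5. hull inspection 980 days ago vs limit 730 → not met
6. protection-and-indemnity coverage $625,000 < $700,000 → not met
7. fire-extinguisher inspection 395 days ago vs limit 365 → not met
8. condition 'carries more than 16 crew' holds; crew without survival-suit assignment 5 > 2 → not met
Not met: 1, 2, 3, 5, 6, 7, 8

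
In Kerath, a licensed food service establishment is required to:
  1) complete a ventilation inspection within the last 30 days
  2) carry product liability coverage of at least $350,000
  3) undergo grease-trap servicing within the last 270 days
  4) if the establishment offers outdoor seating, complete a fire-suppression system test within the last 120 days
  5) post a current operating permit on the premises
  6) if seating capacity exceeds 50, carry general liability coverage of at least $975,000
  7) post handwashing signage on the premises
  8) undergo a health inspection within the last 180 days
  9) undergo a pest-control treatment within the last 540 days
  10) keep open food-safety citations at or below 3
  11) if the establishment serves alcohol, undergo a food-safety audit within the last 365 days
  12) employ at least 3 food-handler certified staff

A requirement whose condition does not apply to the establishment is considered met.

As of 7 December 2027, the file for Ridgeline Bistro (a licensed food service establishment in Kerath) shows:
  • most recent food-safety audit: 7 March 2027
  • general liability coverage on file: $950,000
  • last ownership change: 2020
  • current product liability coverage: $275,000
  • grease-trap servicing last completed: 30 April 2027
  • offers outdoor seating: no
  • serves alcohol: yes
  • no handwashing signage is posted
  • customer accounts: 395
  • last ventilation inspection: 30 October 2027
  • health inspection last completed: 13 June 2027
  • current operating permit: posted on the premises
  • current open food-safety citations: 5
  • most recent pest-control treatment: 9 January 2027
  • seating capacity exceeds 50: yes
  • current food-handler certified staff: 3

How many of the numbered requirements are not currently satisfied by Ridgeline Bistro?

5

1. ventilation inspection 38 days ago vs limit 30 → not met
2. product liability coverage $275,000 < $350,000 → not met
3. grease-trap servicing 221 days ago vs limit 270 → met
4. condition 'offers outdoor seating' does not hold → requirement n/a → met
5. current operating permit present → met
6. condition 'seating capacity exceeds 50' holds; general liability coverage $950,000 < $975,000 → not met
7. handwashing signage absent → not met
8. health inspection 177 days ago vs limit 180 → met
9. pest-control treatment 332 days ago vs limit 540 → met
10. open food-safety citations 5 > 3 → not met
11. condition 'serves alcohol' holds; food-safety audit 275 days ago vs limit 365 → met
12. food-handler certified staff 3 ≥ 3 → met
Not met: 5 of 12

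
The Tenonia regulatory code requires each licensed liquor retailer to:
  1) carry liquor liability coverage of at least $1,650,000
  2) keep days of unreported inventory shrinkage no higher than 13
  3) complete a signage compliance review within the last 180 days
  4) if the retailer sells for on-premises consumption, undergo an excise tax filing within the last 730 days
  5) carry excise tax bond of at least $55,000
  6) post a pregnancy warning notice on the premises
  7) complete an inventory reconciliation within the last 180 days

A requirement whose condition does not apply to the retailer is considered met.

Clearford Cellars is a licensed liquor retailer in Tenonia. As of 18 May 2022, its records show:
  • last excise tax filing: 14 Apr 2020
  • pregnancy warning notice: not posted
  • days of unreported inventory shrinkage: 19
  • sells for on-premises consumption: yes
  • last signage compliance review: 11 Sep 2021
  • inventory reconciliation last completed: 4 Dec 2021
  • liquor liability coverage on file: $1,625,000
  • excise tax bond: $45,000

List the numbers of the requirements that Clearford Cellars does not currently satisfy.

1. liquor liability coverage $1,625,000 < $1,650,000 → not met
2. days of unreported inventory shrinkage 19 > 13 → not met
3. signage compliance review 249 days ago vs limit 180 → not met
4. condition 'sells for on-premises consumption' holds; excise tax filing 764 days ago vs limit 730 → not met
5. excise tax bond $45,000 < $55,000 → not met
6. pregnancy warning notice absent → not met
7. inventory reconciliation 165 days ago vs limit 180 → met
Not met: 1, 2, 3, 4, 5, 6

1, 2, 3, 4, 5, 6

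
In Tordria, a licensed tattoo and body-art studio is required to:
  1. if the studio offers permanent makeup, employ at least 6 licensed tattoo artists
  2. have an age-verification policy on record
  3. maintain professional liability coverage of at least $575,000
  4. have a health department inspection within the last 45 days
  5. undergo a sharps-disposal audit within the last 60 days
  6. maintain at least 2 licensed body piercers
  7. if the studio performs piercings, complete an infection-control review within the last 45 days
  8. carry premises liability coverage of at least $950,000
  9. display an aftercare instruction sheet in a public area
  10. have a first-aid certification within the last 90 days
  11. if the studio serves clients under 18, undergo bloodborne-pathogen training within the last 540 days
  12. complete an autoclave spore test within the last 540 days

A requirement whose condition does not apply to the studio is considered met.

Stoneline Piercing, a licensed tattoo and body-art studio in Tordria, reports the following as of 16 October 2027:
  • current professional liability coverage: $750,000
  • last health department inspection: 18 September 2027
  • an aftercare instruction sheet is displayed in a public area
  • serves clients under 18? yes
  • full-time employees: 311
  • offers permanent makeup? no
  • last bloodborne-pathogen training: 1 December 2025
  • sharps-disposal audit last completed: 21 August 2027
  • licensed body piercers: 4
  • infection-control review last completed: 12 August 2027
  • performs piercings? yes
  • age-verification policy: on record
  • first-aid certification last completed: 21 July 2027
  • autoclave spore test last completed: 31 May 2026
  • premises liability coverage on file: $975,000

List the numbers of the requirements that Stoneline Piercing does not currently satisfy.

7, 11

1. condition 'offers permanent makeup' does not hold → requirement n/a → met
2. age-verification policy present → met
3. professional liability coverage $750,000 ≥ $575,000 → met
4. health department inspection 28 days ago vs limit 45 → met
5. sharps-disposal audit 56 days ago vs limit 60 → met
6. licensed body piercers 4 ≥ 2 → met
7. condition 'performs piercings' holds; infection-control review 65 days ago vs limit 45 → not met
8. premises liability coverage $975,000 ≥ $950,000 → met
9. aftercare instruction sheet present → met
10. first-aid certification 87 days ago vs limit 90 → met
11. condition 'serves clients under 18' holds; bloodborne-pathogen training 684 days ago vs limit 540 → not met
12. autoclave spore test 503 days ago vs limit 540 → met
Not met: 7, 11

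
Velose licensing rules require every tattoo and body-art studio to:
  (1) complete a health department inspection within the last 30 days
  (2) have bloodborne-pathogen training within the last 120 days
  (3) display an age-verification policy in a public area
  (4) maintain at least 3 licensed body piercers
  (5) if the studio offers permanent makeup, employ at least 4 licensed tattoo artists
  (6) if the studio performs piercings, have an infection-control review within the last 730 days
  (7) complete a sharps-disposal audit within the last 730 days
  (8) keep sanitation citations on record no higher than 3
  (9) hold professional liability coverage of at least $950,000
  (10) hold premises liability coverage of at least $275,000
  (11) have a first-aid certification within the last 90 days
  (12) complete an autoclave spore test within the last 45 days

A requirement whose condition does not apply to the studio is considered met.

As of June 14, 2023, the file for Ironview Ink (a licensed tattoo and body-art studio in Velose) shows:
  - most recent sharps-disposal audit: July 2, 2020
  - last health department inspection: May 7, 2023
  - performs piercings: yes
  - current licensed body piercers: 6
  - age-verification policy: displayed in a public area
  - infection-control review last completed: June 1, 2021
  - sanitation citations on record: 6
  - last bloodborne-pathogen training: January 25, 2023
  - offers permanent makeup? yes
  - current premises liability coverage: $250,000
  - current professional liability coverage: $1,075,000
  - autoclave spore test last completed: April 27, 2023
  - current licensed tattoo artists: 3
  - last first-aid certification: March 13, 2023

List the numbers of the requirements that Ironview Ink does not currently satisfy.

1. health department inspection 38 days ago vs limit 30 → not met
2. bloodborne-pathogen training 140 days ago vs limit 120 → not met
3. age-verification policy present → met
4. licensed body piercers 6 ≥ 3 → met
5. condition 'offers permanent makeup' holds; licensed tattoo artists 3 < 4 → not met
6. condition 'performs piercings' holds; infection-control review 743 days ago vs limit 730 → not met
7. sharps-disposal audit 1077 days ago vs limit 730 → not met
8. sanitation citations on record 6 > 3 → not met
9. professional liability coverage $1,075,000 ≥ $950,000 → met
10. premises liability coverage $250,000 < $275,000 → not met
11. first-aid certification 93 days ago vs limit 90 → not met
12. autoclave spore test 48 days ago vs limit 45 → not met
Not met: 1, 2, 5, 6, 7, 8, 10, 11, 12

1, 2, 5, 6, 7, 8, 10, 11, 12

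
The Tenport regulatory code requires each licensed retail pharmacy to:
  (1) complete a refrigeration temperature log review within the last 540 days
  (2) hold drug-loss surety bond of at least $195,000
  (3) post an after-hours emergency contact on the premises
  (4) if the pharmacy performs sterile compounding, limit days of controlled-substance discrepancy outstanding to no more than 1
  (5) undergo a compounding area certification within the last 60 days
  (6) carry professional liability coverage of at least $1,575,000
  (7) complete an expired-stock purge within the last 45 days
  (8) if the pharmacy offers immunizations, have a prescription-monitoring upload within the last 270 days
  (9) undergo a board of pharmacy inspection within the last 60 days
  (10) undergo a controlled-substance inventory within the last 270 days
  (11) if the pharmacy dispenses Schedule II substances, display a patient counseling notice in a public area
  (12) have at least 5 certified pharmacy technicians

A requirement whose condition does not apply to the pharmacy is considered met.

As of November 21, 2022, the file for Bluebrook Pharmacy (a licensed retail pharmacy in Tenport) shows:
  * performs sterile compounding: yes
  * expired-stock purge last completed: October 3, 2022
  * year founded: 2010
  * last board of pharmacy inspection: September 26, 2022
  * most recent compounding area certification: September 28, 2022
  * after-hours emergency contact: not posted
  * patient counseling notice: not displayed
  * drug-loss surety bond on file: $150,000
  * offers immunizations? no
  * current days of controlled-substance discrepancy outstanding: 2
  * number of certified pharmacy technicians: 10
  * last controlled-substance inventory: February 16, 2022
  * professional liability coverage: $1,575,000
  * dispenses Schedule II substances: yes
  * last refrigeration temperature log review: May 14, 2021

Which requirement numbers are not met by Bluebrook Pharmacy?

1. refrigeration temperature log review 556 days ago vs limit 540 → not met
2. drug-loss surety bond $150,000 < $195,000 → not met
3. after-hours emergency contact absent → not met
4. condition 'performs sterile compounding' holds; days of controlled-substance discrepancy outstanding 2 > 1 → not met
5. compounding area certification 54 days ago vs limit 60 → met
6. professional liability coverage $1,575,000 ≥ $1,575,000 → met
7. expired-stock purge 49 days ago vs limit 45 → not met
8. condition 'offers immunizations' does not hold → requirement n/a → met
9. board of pharmacy inspection 56 days ago vs limit 60 → met
10. controlled-substance inventory 278 days ago vs limit 270 → not met
11. condition 'dispenses Schedule II substances' holds; patient counseling notice absent → not met
12. certified pharmacy technicians 10 ≥ 5 → met
Not met: 1, 2, 3, 4, 7, 10, 11

1, 2, 3, 4, 7, 10, 11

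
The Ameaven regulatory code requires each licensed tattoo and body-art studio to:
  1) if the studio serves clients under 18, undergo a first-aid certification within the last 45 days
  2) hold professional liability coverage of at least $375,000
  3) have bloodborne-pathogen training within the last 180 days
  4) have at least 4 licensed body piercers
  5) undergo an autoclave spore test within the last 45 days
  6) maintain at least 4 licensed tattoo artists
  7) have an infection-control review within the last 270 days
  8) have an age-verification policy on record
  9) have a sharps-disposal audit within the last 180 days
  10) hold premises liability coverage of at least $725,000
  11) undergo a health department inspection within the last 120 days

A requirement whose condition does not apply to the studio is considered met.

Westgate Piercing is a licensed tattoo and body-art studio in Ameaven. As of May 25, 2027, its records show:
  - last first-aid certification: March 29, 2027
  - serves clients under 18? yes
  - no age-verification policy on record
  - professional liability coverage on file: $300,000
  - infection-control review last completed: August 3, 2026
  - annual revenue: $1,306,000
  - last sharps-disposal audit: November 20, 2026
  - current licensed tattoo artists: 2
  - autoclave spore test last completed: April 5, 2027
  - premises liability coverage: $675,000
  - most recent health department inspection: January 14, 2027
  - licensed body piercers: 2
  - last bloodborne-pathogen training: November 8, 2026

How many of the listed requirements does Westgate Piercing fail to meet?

1. condition 'serves clients under 18' holds; first-aid certification 57 days ago vs limit 45 → not met
2. professional liability coverage $300,000 < $375,000 → not met
3. bloodborne-pathogen training 198 days ago vs limit 180 → not met
4. licensed body piercers 2 < 4 → not met
5. autoclave spore test 50 days ago vs limit 45 → not met
6. licensed tattoo artists 2 < 4 → not met
7. infection-control review 295 days ago vs limit 270 → not met
8. age-verification policy absent → not met
9. sharps-disposal audit 186 days ago vs limit 180 → not met
10. premises liability coverage $675,000 < $725,000 → not met
11. health department inspection 131 days ago vs limit 120 → not met
Not met: 11 of 11

11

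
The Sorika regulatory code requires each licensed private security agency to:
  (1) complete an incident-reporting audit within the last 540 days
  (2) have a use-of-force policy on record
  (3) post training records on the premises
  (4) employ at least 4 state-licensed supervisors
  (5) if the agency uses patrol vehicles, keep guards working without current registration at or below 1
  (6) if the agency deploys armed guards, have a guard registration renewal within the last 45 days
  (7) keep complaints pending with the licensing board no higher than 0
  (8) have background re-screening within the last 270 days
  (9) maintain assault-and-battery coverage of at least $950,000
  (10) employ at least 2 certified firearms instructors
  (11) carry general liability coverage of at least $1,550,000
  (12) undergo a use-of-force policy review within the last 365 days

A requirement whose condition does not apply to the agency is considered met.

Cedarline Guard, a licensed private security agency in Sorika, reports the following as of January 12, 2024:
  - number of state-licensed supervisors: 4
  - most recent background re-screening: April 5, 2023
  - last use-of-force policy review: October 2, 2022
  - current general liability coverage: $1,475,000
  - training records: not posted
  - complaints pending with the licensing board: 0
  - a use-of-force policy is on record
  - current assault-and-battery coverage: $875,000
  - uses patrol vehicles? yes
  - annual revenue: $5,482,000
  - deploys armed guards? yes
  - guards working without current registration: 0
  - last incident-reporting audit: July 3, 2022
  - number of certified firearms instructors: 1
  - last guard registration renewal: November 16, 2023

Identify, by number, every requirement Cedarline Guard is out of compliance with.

1, 3, 6, 8, 9, 10, 11, 12

1. incident-reporting audit 558 days ago vs limit 540 → not met
2. use-of-force policy present → met
3. training records absent → not met
4. state-licensed supervisors 4 ≥ 4 → met
5. condition 'uses patrol vehicles' holds; guards working without current registration 0 ≤ 1 → met
6. condition 'deploys armed guards' holds; guard registration renewal 57 days ago vs limit 45 → not met
7. complaints pending with the licensing board 0 ≤ 0 → met
8. background re-screening 282 days ago vs limit 270 → not met
9. assault-and-battery coverage $875,000 < $950,000 → not met
10. certified firearms instructors 1 < 2 → not met
11. general liability coverage $1,475,000 < $1,550,000 → not met
12. use-of-force policy review 467 days ago vs limit 365 → not met
Not met: 1, 3, 6, 8, 9, 10, 11, 12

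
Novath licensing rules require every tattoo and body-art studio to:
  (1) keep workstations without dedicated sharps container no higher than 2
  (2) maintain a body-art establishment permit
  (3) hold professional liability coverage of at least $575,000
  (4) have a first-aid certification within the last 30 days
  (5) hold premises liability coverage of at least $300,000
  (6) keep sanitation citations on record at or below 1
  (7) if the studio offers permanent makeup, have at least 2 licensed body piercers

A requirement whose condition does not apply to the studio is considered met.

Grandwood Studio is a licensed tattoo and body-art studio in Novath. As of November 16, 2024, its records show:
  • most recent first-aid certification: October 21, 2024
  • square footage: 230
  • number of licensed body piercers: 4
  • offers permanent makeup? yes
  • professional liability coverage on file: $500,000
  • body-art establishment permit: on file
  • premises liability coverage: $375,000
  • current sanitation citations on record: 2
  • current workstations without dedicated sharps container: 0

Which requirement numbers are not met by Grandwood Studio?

3, 6

1. workstations without dedicated sharps container 0 ≤ 2 → met
2. body-art establishment permit present → met
3. professional liability coverage $500,000 < $575,000 → not met
4. first-aid certification 26 days ago vs limit 30 → met
5. premises liability coverage $375,000 ≥ $300,000 → met
6. sanitation citations on record 2 > 1 → not met
7. condition 'offers permanent makeup' holds; licensed body piercers 4 ≥ 2 → met
Not met: 3, 6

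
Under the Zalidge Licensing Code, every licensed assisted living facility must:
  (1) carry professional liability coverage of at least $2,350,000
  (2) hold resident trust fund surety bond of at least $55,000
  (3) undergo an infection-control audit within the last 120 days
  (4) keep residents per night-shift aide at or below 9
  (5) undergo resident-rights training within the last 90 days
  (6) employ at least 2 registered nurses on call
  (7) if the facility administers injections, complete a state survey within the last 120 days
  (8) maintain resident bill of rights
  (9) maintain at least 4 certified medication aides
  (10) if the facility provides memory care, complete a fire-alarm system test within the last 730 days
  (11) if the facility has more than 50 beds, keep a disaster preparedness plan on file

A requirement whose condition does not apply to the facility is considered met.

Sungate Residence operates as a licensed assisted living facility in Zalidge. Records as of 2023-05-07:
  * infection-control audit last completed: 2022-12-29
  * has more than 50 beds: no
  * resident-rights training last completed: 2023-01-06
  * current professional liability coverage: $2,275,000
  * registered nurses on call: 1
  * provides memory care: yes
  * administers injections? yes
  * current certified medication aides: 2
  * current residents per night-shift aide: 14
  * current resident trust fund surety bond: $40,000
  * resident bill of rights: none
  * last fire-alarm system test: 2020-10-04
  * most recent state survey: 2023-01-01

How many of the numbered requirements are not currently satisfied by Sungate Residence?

10

1. professional liability coverage $2,275,000 < $2,350,000 → not met
2. resident trust fund surety bond $40,000 < $55,000 → not met
3. infection-control audit 129 days ago vs limit 120 → not met
4. residents per night-shift aide 14 > 9 → not met
5. resident-rights training 121 days ago vs limit 90 → not met
6. registered nurses on call 1 < 2 → not met
7. condition 'administers injections' holds; state survey 126 days ago vs limit 120 → not met
8. resident bill of rights absent → not met
9. certified medication aides 2 < 4 → not met
10. condition 'provides memory care' holds; fire-alarm system test 945 days ago vs limit 730 → not met
11. condition 'has more than 50 beds' does not hold → requirement n/a → met
Not met: 10 of 11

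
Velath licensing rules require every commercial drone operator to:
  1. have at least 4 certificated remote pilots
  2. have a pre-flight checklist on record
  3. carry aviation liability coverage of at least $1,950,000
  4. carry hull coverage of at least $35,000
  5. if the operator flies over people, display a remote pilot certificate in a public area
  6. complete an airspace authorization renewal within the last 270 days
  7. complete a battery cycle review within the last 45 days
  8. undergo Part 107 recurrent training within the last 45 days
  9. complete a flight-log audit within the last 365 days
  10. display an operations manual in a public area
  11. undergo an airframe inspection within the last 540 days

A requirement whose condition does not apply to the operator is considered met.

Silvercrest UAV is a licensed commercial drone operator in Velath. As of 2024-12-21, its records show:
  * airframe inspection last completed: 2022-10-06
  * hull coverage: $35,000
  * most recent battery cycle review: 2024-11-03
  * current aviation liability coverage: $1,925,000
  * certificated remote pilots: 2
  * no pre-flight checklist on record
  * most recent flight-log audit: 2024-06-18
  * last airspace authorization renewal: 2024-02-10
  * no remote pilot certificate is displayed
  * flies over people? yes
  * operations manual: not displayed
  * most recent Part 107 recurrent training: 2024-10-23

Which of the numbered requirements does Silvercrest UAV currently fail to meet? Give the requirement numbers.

1, 2, 3, 5, 6, 7, 8, 10, 11

1. certificated remote pilots 2 < 4 → not met
2. pre-flight checklist absent → not met
3. aviation liability coverage $1,925,000 < $1,950,000 → not met
4. hull coverage $35,000 ≥ $35,000 → met
5. condition 'flies over people' holds; remote pilot certificate absent → not met
6. airspace authorization renewal 315 days ago vs limit 270 → not met
7. battery cycle review 48 days ago vs limit 45 → not met
8. Part 107 recurrent training 59 days ago vs limit 45 → not met
9. flight-log audit 186 days ago vs limit 365 → met
10. operations manual absent → not met
11. airframe inspection 807 days ago vs limit 540 → not met
Not met: 1, 2, 3, 5, 6, 7, 8, 10, 11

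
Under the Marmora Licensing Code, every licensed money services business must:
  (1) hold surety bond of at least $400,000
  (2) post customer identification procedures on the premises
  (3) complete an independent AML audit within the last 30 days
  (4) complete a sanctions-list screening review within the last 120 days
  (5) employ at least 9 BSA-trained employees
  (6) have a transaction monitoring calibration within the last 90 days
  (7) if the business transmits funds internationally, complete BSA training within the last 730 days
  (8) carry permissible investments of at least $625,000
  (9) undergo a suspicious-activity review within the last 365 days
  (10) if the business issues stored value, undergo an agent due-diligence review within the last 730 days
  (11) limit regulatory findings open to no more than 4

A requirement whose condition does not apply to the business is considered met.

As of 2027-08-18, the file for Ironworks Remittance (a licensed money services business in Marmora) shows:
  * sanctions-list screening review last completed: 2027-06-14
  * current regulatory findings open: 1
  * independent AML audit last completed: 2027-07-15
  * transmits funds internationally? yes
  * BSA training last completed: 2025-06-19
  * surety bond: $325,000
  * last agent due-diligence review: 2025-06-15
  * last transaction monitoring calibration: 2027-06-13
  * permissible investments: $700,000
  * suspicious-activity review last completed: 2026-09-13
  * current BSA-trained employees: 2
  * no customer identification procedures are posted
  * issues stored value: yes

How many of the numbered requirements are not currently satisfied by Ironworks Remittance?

6

1. surety bond $325,000 < $400,000 → not met
2. customer identification procedures absent → not met
3. independent AML audit 34 days ago vs limit 30 → not met
4. sanctions-list screening review 65 days ago vs limit 120 → met
5. BSA-trained employees 2 < 9 → not met
6. transaction monitoring calibration 66 days ago vs limit 90 → met
7. condition 'transmits funds internationally' holds; BSA training 790 days ago vs limit 730 → not met
8. permissible investments $700,000 ≥ $625,000 → met
9. suspicious-activity review 339 days ago vs limit 365 → met
10. condition 'issues stored value' holds; agent due-diligence review 794 days ago vs limit 730 → not met
11. regulatory findings open 1 ≤ 4 → met
Not met: 6 of 11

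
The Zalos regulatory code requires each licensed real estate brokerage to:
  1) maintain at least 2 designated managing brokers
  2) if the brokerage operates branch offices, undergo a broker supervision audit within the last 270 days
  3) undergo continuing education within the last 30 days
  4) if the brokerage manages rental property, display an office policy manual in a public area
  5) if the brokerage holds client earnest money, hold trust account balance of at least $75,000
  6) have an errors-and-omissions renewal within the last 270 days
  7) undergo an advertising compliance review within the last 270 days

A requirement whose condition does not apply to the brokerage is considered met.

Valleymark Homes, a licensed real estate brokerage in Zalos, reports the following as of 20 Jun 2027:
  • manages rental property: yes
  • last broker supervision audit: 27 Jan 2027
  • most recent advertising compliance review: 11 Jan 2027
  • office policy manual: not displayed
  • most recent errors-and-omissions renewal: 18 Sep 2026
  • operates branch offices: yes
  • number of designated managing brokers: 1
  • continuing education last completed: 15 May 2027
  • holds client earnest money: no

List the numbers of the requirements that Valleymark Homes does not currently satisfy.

1. designated managing brokers 1 < 2 → not met
2. condition 'operates branch offices' holds; broker supervision audit 144 days ago vs limit 270 → met
3. continuing education 36 days ago vs limit 30 → not met
4. condition 'manages rental property' holds; office policy manual absent → not met
5. condition 'holds client earnest money' does not hold → requirement n/a → met
6. errors-and-omissions renewal 275 days ago vs limit 270 → not met
7. advertising compliance review 160 days ago vs limit 270 → met
Not met: 1, 3, 4, 6

1, 3, 4, 6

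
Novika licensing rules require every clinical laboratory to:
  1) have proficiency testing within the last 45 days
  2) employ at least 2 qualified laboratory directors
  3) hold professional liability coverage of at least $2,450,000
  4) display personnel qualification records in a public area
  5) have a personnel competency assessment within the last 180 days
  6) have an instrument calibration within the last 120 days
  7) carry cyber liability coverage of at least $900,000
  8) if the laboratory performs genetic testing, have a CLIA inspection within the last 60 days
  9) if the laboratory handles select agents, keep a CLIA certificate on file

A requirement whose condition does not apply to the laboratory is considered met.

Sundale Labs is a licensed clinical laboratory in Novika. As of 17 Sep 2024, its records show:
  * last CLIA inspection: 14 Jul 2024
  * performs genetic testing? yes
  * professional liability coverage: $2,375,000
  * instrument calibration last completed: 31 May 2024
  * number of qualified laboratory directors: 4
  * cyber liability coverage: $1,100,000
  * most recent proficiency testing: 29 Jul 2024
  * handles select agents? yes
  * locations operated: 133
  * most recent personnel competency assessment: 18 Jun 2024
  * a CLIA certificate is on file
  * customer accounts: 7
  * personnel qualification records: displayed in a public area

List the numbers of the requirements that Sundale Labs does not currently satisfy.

1, 3, 8

1. proficiency testing 50 days ago vs limit 45 → not met
2. qualified laboratory directors 4 ≥ 2 → met
3. professional liability coverage $2,375,000 < $2,450,000 → not met
4. personnel qualification records present → met
5. personnel competency assessment 91 days ago vs limit 180 → met
6. instrument calibration 109 days ago vs limit 120 → met
7. cyber liability coverage $1,100,000 ≥ $900,000 → met
8. condition 'performs genetic testing' holds; CLIA inspection 65 days ago vs limit 60 → not met
9. condition 'handles select agents' holds; CLIA certificate present → met
Not met: 1, 3, 8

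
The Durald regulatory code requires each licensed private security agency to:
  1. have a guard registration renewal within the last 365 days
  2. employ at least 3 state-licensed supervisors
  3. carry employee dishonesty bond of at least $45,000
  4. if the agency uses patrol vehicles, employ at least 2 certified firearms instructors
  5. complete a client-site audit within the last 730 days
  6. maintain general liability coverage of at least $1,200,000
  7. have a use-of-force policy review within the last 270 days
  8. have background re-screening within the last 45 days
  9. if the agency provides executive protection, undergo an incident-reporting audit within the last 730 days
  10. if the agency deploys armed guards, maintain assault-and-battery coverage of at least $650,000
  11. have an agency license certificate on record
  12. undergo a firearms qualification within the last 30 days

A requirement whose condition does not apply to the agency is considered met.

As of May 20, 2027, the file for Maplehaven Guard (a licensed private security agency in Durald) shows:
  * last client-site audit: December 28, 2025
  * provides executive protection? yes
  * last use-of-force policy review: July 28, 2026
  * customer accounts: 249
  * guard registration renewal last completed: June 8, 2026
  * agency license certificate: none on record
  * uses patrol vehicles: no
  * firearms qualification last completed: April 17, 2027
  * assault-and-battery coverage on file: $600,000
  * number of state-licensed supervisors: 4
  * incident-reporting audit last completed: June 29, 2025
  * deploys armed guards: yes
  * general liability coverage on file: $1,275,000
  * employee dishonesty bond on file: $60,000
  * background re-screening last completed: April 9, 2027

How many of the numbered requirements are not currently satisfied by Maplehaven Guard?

1. guard registration renewal 346 days ago vs limit 365 → met
2. state-licensed supervisors 4 ≥ 3 → met
3. employee dishonesty bond $60,000 ≥ $45,000 → met
4. condition 'uses patrol vehicles' does not hold → requirement n/a → met
5. client-site audit 508 days ago vs limit 730 → met
6. general liability coverage $1,275,000 ≥ $1,200,000 → met
7. use-of-force policy review 296 days ago vs limit 270 → not met
8. background re-screening 41 days ago vs limit 45 → met
9. condition 'provides executive protection' holds; incident-reporting audit 690 days ago vs limit 730 → met
10. condition 'deploys armed guards' holds; assault-and-battery coverage $600,000 < $650,000 → not met
11. agency license certificate absent → not met
12. firearms qualification 33 days ago vs limit 30 → not met
Not met: 4 of 12

4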